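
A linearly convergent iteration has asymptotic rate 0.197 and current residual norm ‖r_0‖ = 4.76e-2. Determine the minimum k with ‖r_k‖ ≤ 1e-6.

7

After k steps, ‖r_k‖ ≈ 4.76e-2·0.197^k.
Need 0.197^k ≤ 1e-6/4.76e-2 = 2.10084e-05.
k ≥ ln(2.10084e-05)/ln(0.197) = -10.7706/-1.62455 = 6.630.
Smallest integer k = 7.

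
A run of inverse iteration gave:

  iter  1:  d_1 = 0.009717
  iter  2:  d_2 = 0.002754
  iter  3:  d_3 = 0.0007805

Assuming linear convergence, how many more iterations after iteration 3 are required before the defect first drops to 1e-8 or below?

Rate ρ ≈ d_3/d_2 = 0.0007805/0.002754 = 0.2834.
After j more steps, d_{3+j} ≈ 0.0007805·ρ^j; need ρ^j ≤ 1e-8/0.0007805 = 1.28123e-05.
j ≥ ln(1.28123e-05)/ln(0.2834) = -11.2651/-1.26090 = 8.934.
So 9 more iterations are needed.

9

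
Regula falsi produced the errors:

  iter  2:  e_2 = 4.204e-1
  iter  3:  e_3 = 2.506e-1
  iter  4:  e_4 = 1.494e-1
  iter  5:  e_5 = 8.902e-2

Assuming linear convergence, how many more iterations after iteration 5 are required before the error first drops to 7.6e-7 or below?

23

Rate ρ ≈ e_5/e_4 = 8.902e-2/1.494e-1 = 0.5959.
After j more steps, e_{5+j} ≈ 8.902e-2·ρ^j; need ρ^j ≤ 7.6e-7/8.902e-2 = 8.53741e-06.
j ≥ ln(8.53741e-06)/ln(0.5959) = -11.6711/-0.51768 = 22.545.
So 23 more iterations are needed.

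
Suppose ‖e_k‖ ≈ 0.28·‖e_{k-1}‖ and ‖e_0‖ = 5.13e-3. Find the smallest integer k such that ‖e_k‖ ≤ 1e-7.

9

After k steps, ‖e_k‖ ≈ 5.13e-3·0.28^k.
Need 0.28^k ≤ 1e-7/5.13e-3 = 1.94932e-05.
k ≥ ln(1.94932e-05)/ln(0.28) = -10.8454/-1.27297 = 8.520.
Smallest integer k = 9.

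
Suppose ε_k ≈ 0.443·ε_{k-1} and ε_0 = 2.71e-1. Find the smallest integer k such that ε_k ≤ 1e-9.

24

After k steps, ε_k ≈ 2.71e-1·0.443^k.
Need 0.443^k ≤ 1e-9/2.71e-1 = 3.69004e-09.
k ≥ ln(3.69004e-09)/ln(0.443) = -19.4176/-0.81419 = 23.849.
Smallest integer k = 24.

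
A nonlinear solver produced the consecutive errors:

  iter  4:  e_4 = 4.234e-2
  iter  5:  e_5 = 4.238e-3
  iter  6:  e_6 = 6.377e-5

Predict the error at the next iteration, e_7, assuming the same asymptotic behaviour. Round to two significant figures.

3.0e-8

First estimate the order: p ≈ ln(e_6/e_5) / ln(e_5/e_4) = ln(6.377e-5/4.238e-3)/ln(4.238e-3/4.234e-2) = ln(0.0150472)/ln(0.100094) ≈ 1.8233.
Then e_7 ≈ e_6·(e_6/e_5)^p = 6.377e-5·(0.0150472)^1.8233 = 6.377e-5·0.000475286 ≈ 3.031e-08.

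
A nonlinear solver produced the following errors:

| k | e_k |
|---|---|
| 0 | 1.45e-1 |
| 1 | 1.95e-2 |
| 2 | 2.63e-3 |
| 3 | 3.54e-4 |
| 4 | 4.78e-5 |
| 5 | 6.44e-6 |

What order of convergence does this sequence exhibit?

1

Consecutive ratios: e_5/e_4 = 6.44e-6/4.78e-5 = 0.134728, e_4/e_3 = 4.78e-5/3.54e-4 = 0.135028.
p ≈ ln(0.134728)/ln(0.135028) = -2.0045/-2.0023 ≈ 1.00.
So the convergence is linear (order 1).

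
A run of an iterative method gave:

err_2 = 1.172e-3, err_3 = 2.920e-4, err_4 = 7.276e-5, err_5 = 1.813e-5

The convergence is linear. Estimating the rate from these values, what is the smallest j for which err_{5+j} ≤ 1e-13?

14

Rate ρ ≈ err_5/err_4 = 1.813e-5/7.276e-5 = 0.2492.
After j more steps, err_{5+j} ≈ 1.813e-5·ρ^j; need ρ^j ≤ 1e-13/1.813e-5 = 5.51572e-09.
j ≥ ln(5.51572e-09)/ln(0.2492) = -19.0157/-1.38950 = 13.685.
So 14 more iterations are needed.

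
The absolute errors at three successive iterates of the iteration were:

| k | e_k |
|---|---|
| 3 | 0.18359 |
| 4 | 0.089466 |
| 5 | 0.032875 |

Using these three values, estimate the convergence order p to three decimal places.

p ≈ ln(e_5/e_4) / ln(e_4/e_3)
  = ln(0.032875/0.089466) / ln(0.089466/0.18359)
  = ln(0.367458) / ln(0.487314)
  = -1.001146 / -0.718847 ≈ 1.392711

1.393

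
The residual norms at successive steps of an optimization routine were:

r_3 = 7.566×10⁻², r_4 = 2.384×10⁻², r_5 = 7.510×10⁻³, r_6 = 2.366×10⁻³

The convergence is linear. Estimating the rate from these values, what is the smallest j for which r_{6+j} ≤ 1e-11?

17

Rate ρ ≈ r_6/r_5 = 2.366×10⁻³/7.510×10⁻³ = 0.3150.
After j more steps, r_{6+j} ≈ 2.366×10⁻³·ρ^j; need ρ^j ≤ 1e-11/2.366×10⁻³ = 4.22654e-09.
j ≥ ln(4.22654e-09)/ln(0.3150) = -19.2819/-1.15518 = 16.692.
So 17 more iterations are needed.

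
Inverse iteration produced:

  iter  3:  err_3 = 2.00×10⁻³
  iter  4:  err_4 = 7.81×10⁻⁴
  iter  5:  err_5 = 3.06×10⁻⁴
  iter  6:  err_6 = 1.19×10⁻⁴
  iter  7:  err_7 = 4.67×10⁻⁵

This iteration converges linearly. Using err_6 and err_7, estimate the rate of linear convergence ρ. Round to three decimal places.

ρ ≈ err_7/err_6 = 4.67×10⁻⁵/1.19×10⁻⁴ = 0.39244

0.392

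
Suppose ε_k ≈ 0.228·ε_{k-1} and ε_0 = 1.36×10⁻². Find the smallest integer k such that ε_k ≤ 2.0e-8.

After k steps, ε_k ≈ 1.36×10⁻²·0.228^k.
Need 0.228^k ≤ 2.0e-8/1.36×10⁻² = 1.47059e-06.
k ≥ ln(1.47059e-06)/ln(0.228) = -13.4298/-1.47841 = 9.084.
Smallest integer k = 10.

10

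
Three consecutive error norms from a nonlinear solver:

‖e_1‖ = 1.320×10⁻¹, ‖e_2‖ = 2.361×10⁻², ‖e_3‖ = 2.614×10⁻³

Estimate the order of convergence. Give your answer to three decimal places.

1.279

p ≈ ln(‖e_3‖/‖e_2‖) / ln(‖e_2‖/‖e_1‖)
  = ln(2.614×10⁻³/2.361×10⁻²) / ln(2.361×10⁻²/1.320×10⁻¹)
  = ln(0.110716) / ln(0.178864)
  = -2.200787 / -1.721130 ≈ 1.278687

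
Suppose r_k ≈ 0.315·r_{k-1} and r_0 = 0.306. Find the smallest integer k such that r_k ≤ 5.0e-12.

22

After k steps, r_k ≈ 0.306·0.315^k.
Need 0.315^k ≤ 5.0e-12/0.306 = 1.63399e-11.
k ≥ ln(1.63399e-11)/ln(0.315) = -24.8374/-1.15518 = 21.501.
Smallest integer k = 22.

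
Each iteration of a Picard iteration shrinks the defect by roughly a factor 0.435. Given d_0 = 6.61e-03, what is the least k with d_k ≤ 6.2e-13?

After k steps, d_k ≈ 6.61e-03·0.435^k.
Need 0.435^k ≤ 6.2e-13/6.61e-03 = 9.37973e-11.
k ≥ ln(9.37973e-11)/ln(0.435) = -23.0899/-0.83241 = 27.739.
Smallest integer k = 28.

28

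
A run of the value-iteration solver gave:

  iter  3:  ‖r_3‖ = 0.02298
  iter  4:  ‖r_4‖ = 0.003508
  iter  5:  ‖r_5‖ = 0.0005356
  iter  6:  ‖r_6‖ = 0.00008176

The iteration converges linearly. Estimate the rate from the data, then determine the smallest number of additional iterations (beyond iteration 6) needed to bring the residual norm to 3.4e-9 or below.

6

Rate ρ ≈ ‖r_6‖/‖r_5‖ = 0.00008176/0.0005356 = 0.1527.
After j more steps, ‖r_{6+j}‖ ≈ 0.00008176·ρ^j; need ρ^j ≤ 3.4e-9/0.00008176 = 4.15851e-05.
j ≥ ln(4.15851e-05)/ln(0.1527) = -10.0878/-1.87928 = 5.368.
So 6 more iterations are needed.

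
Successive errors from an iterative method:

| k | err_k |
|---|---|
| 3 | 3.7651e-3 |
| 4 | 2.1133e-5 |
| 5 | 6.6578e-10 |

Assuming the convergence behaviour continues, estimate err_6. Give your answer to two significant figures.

6.6e-19

First estimate the order: p ≈ ln(err_5/err_4) / ln(err_4/err_3) = ln(6.6578e-10/2.1133e-5)/ln(2.1133e-5/3.7651e-3) = ln(3.15043e-05)/ln(0.00561287) ≈ 2.0000.
Then err_6 ≈ err_5·(err_5/err_4)^p = 6.6578e-10·(3.15043e-05)^2.0000 = 6.6578e-10·9.92521e-10 ≈ 6.608e-19.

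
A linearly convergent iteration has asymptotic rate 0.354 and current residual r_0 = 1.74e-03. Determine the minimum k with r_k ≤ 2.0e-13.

23

After k steps, r_k ≈ 1.74e-03·0.354^k.
Need 0.354^k ≤ 2.0e-13/1.74e-03 = 1.14943e-10.
k ≥ ln(1.14943e-10)/ln(0.354) = -22.8866/-1.03846 = 22.039.
Smallest integer k = 23.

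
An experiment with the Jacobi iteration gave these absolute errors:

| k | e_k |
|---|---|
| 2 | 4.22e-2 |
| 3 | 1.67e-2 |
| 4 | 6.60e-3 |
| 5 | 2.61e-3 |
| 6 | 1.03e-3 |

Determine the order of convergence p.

Consecutive ratios: e_6/e_5 = 1.03e-3/2.61e-3 = 0.394636, e_5/e_4 = 2.61e-3/6.60e-3 = 0.395455.
p ≈ ln(0.394636)/ln(0.395455) = -0.9298/-0.9277 ≈ 1.00.
So the convergence is linear (order 1).

1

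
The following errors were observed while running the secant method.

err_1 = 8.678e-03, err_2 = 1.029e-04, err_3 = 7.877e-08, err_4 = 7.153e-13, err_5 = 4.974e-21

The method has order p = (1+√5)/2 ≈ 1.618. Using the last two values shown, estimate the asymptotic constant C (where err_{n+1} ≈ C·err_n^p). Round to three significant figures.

C ≈ err_5 / err_4^1.618
  = 4.974e-21 / (7.153e-13)^1.618
  = 4.974e-21 / 2.23132e-20 ≈ 0.22292

0.223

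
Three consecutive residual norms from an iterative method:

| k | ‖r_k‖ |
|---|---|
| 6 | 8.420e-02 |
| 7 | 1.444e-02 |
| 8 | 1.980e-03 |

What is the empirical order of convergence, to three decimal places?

p ≈ ln(‖r_8‖/‖r_7‖) / ln(‖r_7‖/‖r_6‖)
  = ln(1.980e-03/1.444e-02) / ln(1.444e-02/8.420e-02)
  = ln(0.137119) / ln(0.171496)
  = -1.986906 / -1.763195 ≈ 1.126878

1.127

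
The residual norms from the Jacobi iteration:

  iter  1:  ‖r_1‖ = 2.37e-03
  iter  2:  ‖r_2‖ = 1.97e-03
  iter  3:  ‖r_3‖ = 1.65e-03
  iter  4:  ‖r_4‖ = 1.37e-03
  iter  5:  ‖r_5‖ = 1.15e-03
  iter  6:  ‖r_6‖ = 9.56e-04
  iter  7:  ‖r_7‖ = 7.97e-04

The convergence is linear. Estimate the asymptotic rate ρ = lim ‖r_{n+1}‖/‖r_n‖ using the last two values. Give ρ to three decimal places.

ρ ≈ ‖r_7‖/‖r_6‖ = 7.97e-04/9.56e-04 = 0.83368

0.834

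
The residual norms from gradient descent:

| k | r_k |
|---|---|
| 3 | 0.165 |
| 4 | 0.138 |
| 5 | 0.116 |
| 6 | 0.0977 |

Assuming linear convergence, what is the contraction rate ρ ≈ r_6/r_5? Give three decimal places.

0.842

ρ ≈ r_6/r_5 = 0.0977/0.116 = 0.84224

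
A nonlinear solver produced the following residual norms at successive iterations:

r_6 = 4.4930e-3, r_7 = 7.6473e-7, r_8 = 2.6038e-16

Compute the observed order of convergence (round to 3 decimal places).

2.512

p ≈ ln(r_8/r_7) / ln(r_7/r_6)
  = ln(2.6038e-16/7.6473e-7) / ln(7.6473e-7/4.4930e-3)
  = ln(3.40486e-10) / ln(0.000170205)
  = -21.800647 / -8.678507 ≈ 2.512027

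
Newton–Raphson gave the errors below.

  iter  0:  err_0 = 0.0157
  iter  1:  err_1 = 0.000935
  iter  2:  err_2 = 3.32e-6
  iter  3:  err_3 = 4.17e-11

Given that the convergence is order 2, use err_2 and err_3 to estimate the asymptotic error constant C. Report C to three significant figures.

3.78

C ≈ err_3 / err_2^2
  = 4.17e-11 / (3.32e-6)^2
  = 4.17e-11 / 1.10224e-11 ≈ 3.7832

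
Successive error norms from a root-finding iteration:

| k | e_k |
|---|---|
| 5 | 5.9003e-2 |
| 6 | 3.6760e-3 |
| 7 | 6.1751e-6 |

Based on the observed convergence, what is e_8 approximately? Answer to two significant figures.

First estimate the order: p ≈ ln(e_7/e_6) / ln(e_6/e_5) = ln(6.1751e-6/3.6760e-3)/ln(3.6760e-3/5.9003e-2) = ln(0.00167984)/ln(0.0623019) ≈ 2.3017.
Then e_8 ≈ e_7·(e_7/e_6)^p = 6.1751e-6·(0.00167984)^2.3017 = 6.1751e-6·4.10581e-07 ≈ 2.535e-12.

2.5e-12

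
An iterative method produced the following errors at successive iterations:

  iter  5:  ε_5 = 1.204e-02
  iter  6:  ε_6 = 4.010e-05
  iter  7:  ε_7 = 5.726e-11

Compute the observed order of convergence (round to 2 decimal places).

2.36

p ≈ ln(ε_7/ε_6) / ln(ε_6/ε_5)
  = ln(5.726e-11/4.010e-05) / ln(4.010e-05/1.204e-02)
  = ln(1.42793e-06) / ln(0.00333056)
  = -13.45928 / -5.70461 ≈ 2.35937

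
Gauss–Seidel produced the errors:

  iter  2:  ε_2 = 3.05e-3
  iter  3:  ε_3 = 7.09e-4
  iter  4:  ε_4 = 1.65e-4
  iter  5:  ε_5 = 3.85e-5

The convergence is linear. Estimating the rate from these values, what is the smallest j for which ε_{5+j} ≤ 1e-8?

6

Rate ρ ≈ ε_5/ε_4 = 3.85e-5/1.65e-4 = 0.2333.
After j more steps, ε_{5+j} ≈ 3.85e-5·ρ^j; need ρ^j ≤ 1e-8/3.85e-5 = 0.00025974.
j ≥ ln(0.00025974)/ln(0.2333) = -8.2558/-1.45543 = 5.672.
So 6 more iterations are needed.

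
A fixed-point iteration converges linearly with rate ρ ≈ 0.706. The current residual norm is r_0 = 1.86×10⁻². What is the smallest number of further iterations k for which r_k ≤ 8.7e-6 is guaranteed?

23

After k steps, r_k ≈ 1.86×10⁻²·0.706^k.
Need 0.706^k ≤ 8.7e-6/1.86×10⁻² = 0.000467742.
k ≥ ln(0.000467742)/ln(0.706) = -7.6676/-0.34814 = 22.024.
Smallest integer k = 23.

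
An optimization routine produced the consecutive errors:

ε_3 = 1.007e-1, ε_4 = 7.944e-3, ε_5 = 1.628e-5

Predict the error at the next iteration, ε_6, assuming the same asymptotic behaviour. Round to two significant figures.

First estimate the order: p ≈ ln(ε_5/ε_4) / ln(ε_4/ε_3) = ln(1.628e-5/7.944e-3)/ln(7.944e-3/1.007e-1) = ln(0.00204935)/ln(0.0788878) ≈ 2.4374.
Then ε_6 ≈ ε_5·(ε_5/ε_4)^p = 1.628e-5·(0.00204935)^2.4374 = 1.628e-5·2.80113e-07 ≈ 4.56e-12.

4.6e-12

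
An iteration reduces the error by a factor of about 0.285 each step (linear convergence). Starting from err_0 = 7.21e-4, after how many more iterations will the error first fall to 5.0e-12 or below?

15

After k steps, err_k ≈ 7.21e-4·0.285^k.
Need 0.285^k ≤ 5.0e-12/7.21e-4 = 6.93481e-09.
k ≥ ln(6.93481e-09)/ln(0.285) = -18.7867/-1.25527 = 14.966.
Smallest integer k = 15.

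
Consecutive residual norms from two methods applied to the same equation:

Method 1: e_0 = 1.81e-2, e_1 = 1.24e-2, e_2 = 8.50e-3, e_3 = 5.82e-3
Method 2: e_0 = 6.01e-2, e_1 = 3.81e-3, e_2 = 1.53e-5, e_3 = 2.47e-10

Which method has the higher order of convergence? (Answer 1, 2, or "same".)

Method 1: p ≈ ln(5.82e-3/8.50e-3)/ln(8.50e-3/1.24e-2) ≈ 1.00.
Method 2: p ≈ ln(2.47e-10/1.53e-5)/ln(1.53e-5/3.81e-3) ≈ 2.00.
Method 2 has the higher order (≈2.0 vs ≈1.0).

2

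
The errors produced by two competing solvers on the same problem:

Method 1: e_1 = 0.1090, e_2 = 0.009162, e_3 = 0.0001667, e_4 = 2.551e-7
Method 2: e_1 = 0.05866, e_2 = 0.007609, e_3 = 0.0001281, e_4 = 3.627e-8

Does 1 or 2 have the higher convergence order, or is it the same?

Method 1: p ≈ ln(2.551e-7/0.0001667)/ln(0.0001667/0.009162) ≈ 1.62.
Method 2: p ≈ ln(3.627e-8/0.0001281)/ln(0.0001281/0.007609) ≈ 2.00.
Method 2 has the higher order (≈2.0 vs ≈1.6).

2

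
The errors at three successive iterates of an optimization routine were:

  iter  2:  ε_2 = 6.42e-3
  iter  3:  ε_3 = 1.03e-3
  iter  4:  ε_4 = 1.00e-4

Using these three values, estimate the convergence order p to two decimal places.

1.27

p ≈ ln(ε_4/ε_3) / ln(ε_3/ε_2)
  = ln(1.00e-4/1.03e-3) / ln(1.03e-3/6.42e-3)
  = ln(0.0970874) / ln(0.160436)
  = -2.33214 / -1.82986 ≈ 1.27449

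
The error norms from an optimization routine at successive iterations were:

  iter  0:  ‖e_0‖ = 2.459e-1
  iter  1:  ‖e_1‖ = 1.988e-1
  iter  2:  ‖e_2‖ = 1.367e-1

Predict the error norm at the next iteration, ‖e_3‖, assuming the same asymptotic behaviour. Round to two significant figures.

7.1e-2

First estimate the order: p ≈ ln(‖e_2‖/‖e_1‖) / ln(‖e_1‖/‖e_0‖) = ln(1.367e-1/1.988e-1)/ln(1.988e-1/2.459e-1) = ln(0.687626)/ln(0.808459) ≈ 1.7614.
Then ‖e_3‖ ≈ ‖e_2‖·(‖e_2‖/‖e_1‖)^p = 1.367e-1·(0.687626)^1.7614 = 1.367e-1·0.517026 ≈ 0.07068.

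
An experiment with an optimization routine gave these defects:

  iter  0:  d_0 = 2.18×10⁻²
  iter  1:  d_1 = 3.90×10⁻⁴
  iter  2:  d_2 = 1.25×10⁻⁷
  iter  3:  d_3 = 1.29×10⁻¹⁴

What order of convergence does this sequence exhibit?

Consecutive ratios: d_3/d_2 = 1.29×10⁻¹⁴/1.25×10⁻⁷ = 1.032e-07, d_2/d_1 = 1.25×10⁻⁷/3.90×10⁻⁴ = 0.000320513.
p ≈ ln(1.032e-07)/ln(0.000320513) = -16.0866/-8.0456 ≈ 2.00.
So the convergence is quadratic (order 2).

2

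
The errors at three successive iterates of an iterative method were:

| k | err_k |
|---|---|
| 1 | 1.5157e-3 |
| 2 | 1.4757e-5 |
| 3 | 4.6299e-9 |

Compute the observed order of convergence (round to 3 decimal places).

1.742

p ≈ ln(err_3/err_2) / ln(err_2/err_1)
  = ln(4.6299e-9/1.4757e-5) / ln(1.4757e-5/1.5157e-3)
  = ln(0.000313743) / ln(0.0097361)
  = -8.066936 / -4.631915 ≈ 1.741598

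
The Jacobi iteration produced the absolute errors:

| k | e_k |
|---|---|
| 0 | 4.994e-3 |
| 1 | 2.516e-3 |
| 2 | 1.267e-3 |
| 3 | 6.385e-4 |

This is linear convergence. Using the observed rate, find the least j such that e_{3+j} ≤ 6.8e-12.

Rate ρ ≈ e_3/e_2 = 6.385e-4/1.267e-3 = 0.5039.
After j more steps, e_{3+j} ≈ 6.385e-4·ρ^j; need ρ^j ≤ 6.8e-12/6.385e-4 = 1.065e-08.
j ≥ ln(1.065e-08)/ln(0.5039) = -18.3577/-0.68538 = 26.785.
So 27 more iterations are needed.

27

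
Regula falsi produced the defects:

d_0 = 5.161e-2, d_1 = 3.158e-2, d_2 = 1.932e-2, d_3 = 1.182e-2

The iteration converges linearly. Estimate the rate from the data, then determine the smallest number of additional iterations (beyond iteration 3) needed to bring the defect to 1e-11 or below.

Rate ρ ≈ d_3/d_2 = 1.182e-2/1.932e-2 = 0.6118.
After j more steps, d_{3+j} ≈ 1.182e-2·ρ^j; need ρ^j ≤ 1e-11/1.182e-2 = 8.46024e-10.
j ≥ ln(8.46024e-10)/ln(0.6118) = -20.8905/-0.49135 = 42.517.
So 43 more iterations are needed.

43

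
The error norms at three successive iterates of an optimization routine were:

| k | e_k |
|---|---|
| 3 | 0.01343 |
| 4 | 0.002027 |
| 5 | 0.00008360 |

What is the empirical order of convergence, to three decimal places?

p ≈ ln(e_5/e_4) / ln(e_4/e_3)
  = ln(0.00008360/0.002027) / ln(0.002027/0.01343)
  = ln(0.0412432) / ln(0.150931)
  = -3.188269 / -1.890933 ≈ 1.686082

1.686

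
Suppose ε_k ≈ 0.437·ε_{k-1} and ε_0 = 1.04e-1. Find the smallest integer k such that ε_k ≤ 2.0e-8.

19

After k steps, ε_k ≈ 1.04e-1·0.437^k.
Need 0.437^k ≤ 2.0e-8/1.04e-1 = 1.92308e-07.
k ≥ ln(1.92308e-07)/ln(0.437) = -15.4642/-0.82782 = 18.681.
Smallest integer k = 19.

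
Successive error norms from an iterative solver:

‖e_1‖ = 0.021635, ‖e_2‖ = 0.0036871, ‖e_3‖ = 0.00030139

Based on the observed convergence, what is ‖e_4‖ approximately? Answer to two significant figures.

First estimate the order: p ≈ ln(‖e_3‖/‖e_2‖) / ln(‖e_2‖/‖e_1‖) = ln(0.00030139/0.0036871)/ln(0.0036871/0.021635) = ln(0.0817417)/ln(0.170423) ≈ 1.4152.
Then ‖e_4‖ ≈ ‖e_3‖·(‖e_3‖/‖e_2‖)^p = 0.00030139·(0.0817417)^1.4152 = 0.00030139·0.0288995 ≈ 8.71e-06.

8.7e-6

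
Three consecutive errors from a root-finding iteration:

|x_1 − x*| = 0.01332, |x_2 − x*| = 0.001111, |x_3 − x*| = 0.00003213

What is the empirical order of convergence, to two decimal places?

1.43

p ≈ ln(|x_3 − x*|/|x_2 − x*|) / ln(|x_2 − x*|/|x_1 − x*|)
  = ln(0.00003213/0.001111) / ln(0.001111/0.01332)
  = ln(0.0289199) / ln(0.0834084)
  = -3.54323 / -2.48401 ≈ 1.42642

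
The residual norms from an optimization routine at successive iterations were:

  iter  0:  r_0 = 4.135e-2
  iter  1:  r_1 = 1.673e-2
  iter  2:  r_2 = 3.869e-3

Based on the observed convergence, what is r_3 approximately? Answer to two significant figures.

First estimate the order: p ≈ ln(r_2/r_1) / ln(r_1/r_0) = ln(3.869e-3/1.673e-2)/ln(1.673e-2/4.135e-2) = ln(0.231261)/ln(0.404595) ≈ 1.6181.
Then r_3 ≈ r_2·(r_2/r_1)^p = 3.869e-3·(0.231261)^1.6181 = 3.869e-3·0.0935522 ≈ 0.000362.

3.6e-4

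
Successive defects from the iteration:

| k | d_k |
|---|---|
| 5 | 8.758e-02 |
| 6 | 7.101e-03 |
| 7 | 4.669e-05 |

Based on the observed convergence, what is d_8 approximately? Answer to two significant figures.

2.0e-9

First estimate the order: p ≈ ln(d_7/d_6) / ln(d_6/d_5) = ln(4.669e-05/7.101e-03)/ln(7.101e-03/8.758e-02) = ln(0.00657513)/ln(0.0810802) ≈ 1.9999.
Then d_8 ≈ d_7·(d_7/d_6)^p = 4.669e-05·(0.00657513)^1.9999 = 4.669e-05·4.32541e-05 ≈ 2.02e-09.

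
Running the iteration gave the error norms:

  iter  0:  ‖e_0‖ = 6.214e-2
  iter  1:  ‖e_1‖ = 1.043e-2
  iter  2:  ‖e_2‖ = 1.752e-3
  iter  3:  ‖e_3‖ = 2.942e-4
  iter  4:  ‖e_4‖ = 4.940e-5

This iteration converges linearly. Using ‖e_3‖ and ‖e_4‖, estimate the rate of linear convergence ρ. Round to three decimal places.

ρ ≈ ‖e_4‖/‖e_3‖ = 4.940e-5/2.942e-4 = 0.16791

0.168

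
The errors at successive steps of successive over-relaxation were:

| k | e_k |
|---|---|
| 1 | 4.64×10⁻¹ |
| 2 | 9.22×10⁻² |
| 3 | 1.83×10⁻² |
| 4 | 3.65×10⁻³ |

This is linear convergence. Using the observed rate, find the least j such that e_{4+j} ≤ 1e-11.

13

Rate ρ ≈ e_4/e_3 = 3.65×10⁻³/1.83×10⁻² = 0.1995.
After j more steps, e_{4+j} ≈ 3.65×10⁻³·ρ^j; need ρ^j ≤ 1e-11/3.65×10⁻³ = 2.73973e-09.
j ≥ ln(2.73973e-09)/ln(0.1995) = -19.7154/-1.61194 = 12.231.
So 13 more iterations are needed.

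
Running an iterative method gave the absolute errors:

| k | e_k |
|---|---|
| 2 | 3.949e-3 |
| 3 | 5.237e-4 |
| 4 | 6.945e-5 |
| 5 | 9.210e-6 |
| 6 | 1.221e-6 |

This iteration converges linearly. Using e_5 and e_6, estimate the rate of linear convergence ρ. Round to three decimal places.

0.133

ρ ≈ e_6/e_5 = 1.221e-6/9.210e-6 = 0.13257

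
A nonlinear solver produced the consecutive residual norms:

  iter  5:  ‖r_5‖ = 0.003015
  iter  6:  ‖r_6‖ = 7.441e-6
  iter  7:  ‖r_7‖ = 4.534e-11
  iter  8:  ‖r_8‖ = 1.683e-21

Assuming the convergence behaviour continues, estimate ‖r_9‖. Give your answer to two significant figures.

First estimate the order: p ≈ ln(‖r_8‖/‖r_7‖) / ln(‖r_7‖/‖r_6‖) = ln(1.683e-21/4.534e-11)/ln(4.534e-11/7.441e-6) = ln(3.71195e-11)/ln(6.09327e-06) ≈ 2.0000.
Then ‖r_9‖ ≈ ‖r_8‖·(‖r_8‖/‖r_7‖)^p = 1.683e-21·(3.71195e-11)^2.0000 = 1.683e-21·1.37786e-21 ≈ 2.319e-42.

2.3e-42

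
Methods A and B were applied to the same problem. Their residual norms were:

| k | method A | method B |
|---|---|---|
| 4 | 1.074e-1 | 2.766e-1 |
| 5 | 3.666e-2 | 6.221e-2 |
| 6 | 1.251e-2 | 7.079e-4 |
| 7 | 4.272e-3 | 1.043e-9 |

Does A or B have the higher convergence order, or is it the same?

B

Method A: p ≈ ln(4.272e-3/1.251e-2)/ln(1.251e-2/3.666e-2) ≈ 1.00.
Method B: p ≈ ln(1.043e-9/7.079e-4)/ln(7.079e-4/6.221e-2) ≈ 3.00.
Method B has the higher order (≈3.0 vs ≈1.0).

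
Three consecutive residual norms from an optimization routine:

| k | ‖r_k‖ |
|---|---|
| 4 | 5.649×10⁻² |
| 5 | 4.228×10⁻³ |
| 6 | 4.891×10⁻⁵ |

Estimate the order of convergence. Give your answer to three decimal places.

1.720

p ≈ ln(‖r_6‖/‖r_5‖) / ln(‖r_5‖/‖r_4‖)
  = ln(4.891×10⁻⁵/4.228×10⁻³) / ln(4.228×10⁻³/5.649×10⁻²)
  = ln(0.0115681) / ln(0.0748451)
  = -4.459504 / -2.592335 ≈ 1.720265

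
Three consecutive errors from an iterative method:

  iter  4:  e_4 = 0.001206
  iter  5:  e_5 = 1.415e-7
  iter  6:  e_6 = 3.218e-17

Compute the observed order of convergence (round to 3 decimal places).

2.453

p ≈ ln(e_6/e_5) / ln(e_5/e_4)
  = ln(3.218e-17/1.415e-7) / ln(1.415e-7/0.001206)
  = ln(2.2742e-10) / ln(0.00011733)
  = -22.204223 / -9.050520 ≈ 2.453364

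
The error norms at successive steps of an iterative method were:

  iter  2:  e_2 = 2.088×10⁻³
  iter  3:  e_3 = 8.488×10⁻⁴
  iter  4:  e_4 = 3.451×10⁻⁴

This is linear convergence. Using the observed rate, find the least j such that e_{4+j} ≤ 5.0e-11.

18

Rate ρ ≈ e_4/e_3 = 3.451×10⁻⁴/8.488×10⁻⁴ = 0.4066.
After j more steps, e_{4+j} ≈ 3.451×10⁻⁴·ρ^j; need ρ^j ≤ 5.0e-11/3.451×10⁻⁴ = 1.44886e-07.
j ≥ ln(1.44886e-07)/ln(0.4066) = -15.7473/-0.89993 = 17.498.
So 18 more iterations are needed.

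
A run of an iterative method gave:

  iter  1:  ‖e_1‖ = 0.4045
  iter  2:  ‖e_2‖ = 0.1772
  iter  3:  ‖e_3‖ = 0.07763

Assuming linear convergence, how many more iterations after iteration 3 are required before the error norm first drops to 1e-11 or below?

28

Rate ρ ≈ ‖e_3‖/‖e_2‖ = 0.07763/0.1772 = 0.4381.
After j more steps, ‖e_{3+j}‖ ≈ 0.07763·ρ^j; need ρ^j ≤ 1e-11/0.07763 = 1.28816e-10.
j ≥ ln(1.28816e-10)/ln(0.4381) = -22.7726/-0.82531 = 27.593.
So 28 more iterations are needed.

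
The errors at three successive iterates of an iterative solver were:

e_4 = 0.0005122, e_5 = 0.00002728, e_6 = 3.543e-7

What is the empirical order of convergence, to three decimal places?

p ≈ ln(e_6/e_5) / ln(e_5/e_4)
  = ln(3.543e-7/0.00002728) / ln(0.00002728/0.0005122)
  = ln(0.0129875) / ln(0.0532604)
  = -4.343768 / -2.932562 ≈ 1.481219

1.481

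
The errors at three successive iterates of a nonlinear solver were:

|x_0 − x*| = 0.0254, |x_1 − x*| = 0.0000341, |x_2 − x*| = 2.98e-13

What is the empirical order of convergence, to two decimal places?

p ≈ ln(|x_2 − x*|/|x_1 − x*|) / ln(|x_1 − x*|/|x_0 − x*|)
  = ln(2.98e-13/0.0000341) / ln(0.0000341/0.0254)
  = ln(8.739e-09) / ln(0.00134252)
  = -18.55547 / -6.61321 ≈ 2.80582

2.81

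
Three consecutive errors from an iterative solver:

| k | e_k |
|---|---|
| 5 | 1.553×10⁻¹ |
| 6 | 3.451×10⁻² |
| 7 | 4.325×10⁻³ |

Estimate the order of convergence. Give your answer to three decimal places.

1.381

p ≈ ln(e_7/e_6) / ln(e_6/e_5)
  = ln(4.325×10⁻³/3.451×10⁻²) / ln(3.451×10⁻²/1.553×10⁻¹)
  = ln(0.125326) / ln(0.222215)
  = -2.076837 / -1.504110 ≈ 1.380775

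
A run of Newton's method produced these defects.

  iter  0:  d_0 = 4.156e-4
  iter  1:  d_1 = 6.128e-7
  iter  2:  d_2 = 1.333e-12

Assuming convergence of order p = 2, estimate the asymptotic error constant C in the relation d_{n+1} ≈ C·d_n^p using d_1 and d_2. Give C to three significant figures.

C ≈ d_2 / d_1^2
  = 1.333e-12 / (6.128e-7)^2
  = 1.333e-12 / 3.75524e-13 ≈ 3.5497

3.55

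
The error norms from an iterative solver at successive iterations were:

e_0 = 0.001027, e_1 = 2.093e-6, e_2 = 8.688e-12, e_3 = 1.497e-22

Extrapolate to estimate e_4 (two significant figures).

4.4e-44

First estimate the order: p ≈ ln(e_3/e_2) / ln(e_2/e_1) = ln(1.497e-22/8.688e-12)/ln(8.688e-12/2.093e-6) = ln(1.72307e-11)/ln(4.15098e-06) ≈ 2.0000.
Then e_4 ≈ e_3·(e_3/e_2)^p = 1.497e-22·(1.72307e-11)^2.0000 = 1.497e-22·2.96897e-22 ≈ 4.445e-44.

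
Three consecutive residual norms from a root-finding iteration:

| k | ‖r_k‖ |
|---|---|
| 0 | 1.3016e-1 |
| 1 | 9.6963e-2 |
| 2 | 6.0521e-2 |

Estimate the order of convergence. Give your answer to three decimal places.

p ≈ ln(‖r_2‖/‖r_1‖) / ln(‖r_1‖/‖r_0‖)
  = ln(6.0521e-2/9.6963e-2) / ln(9.6963e-2/1.3016e-1)
  = ln(0.624166) / ln(0.744952)
  = -0.471339 / -0.294435 ≈ 1.600825

1.601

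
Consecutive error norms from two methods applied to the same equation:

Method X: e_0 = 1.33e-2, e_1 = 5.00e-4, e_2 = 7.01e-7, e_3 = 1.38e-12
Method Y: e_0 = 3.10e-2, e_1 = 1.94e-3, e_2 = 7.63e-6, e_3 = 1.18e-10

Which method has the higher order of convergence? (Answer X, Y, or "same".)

Method X: p ≈ ln(1.38e-12/7.01e-7)/ln(7.01e-7/5.00e-4) ≈ 2.00.
Method Y: p ≈ ln(1.18e-10/7.63e-6)/ln(7.63e-6/1.94e-3) ≈ 2.00.
Both orders ≈ 2.0 — effectively the same.

same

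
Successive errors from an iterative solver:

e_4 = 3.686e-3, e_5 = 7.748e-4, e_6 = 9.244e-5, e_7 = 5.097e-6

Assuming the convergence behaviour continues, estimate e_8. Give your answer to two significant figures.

9.8e-8

First estimate the order: p ≈ ln(e_7/e_6) / ln(e_6/e_5) = ln(5.097e-6/9.244e-5)/ln(9.244e-5/7.748e-4) = ln(0.0551385)/ln(0.119308) ≈ 1.3630.
Then e_8 ≈ e_7·(e_7/e_6)^p = 5.097e-6·(0.0551385)^1.3630 = 5.097e-6·0.0192576 ≈ 9.816e-08.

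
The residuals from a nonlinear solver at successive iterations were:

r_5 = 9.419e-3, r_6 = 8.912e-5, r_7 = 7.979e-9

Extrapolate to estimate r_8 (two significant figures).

6.4e-17

First estimate the order: p ≈ ln(r_7/r_6) / ln(r_6/r_5) = ln(7.979e-9/8.912e-5)/ln(8.912e-5/9.419e-3) = ln(8.9531e-05)/ln(0.00946173) ≈ 2.0000.
Then r_8 ≈ r_7·(r_7/r_6)^p = 7.979e-9·(8.9531e-05)^2.0000 = 7.979e-9·8.0158e-09 ≈ 6.396e-17.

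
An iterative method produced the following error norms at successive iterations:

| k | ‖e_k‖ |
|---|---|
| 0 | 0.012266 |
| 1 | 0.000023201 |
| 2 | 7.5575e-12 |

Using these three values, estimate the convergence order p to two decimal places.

2.38

p ≈ ln(‖e_2‖/‖e_1‖) / ln(‖e_1‖/‖e_0‖)
  = ln(7.5575e-12/0.000023201) / ln(0.000023201/0.012266)
  = ln(3.2574e-07) / ln(0.00189149)
  = -14.93717 / -6.27039 ≈ 2.38218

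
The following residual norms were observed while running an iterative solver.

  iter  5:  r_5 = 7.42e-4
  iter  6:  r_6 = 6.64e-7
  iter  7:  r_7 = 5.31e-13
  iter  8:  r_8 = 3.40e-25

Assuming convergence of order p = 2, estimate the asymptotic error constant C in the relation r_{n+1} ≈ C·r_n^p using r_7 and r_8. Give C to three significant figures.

1.21

C ≈ r_8 / r_7^2
  = 3.40e-25 / (5.31e-13)^2
  = 3.40e-25 / 2.81961e-25 ≈ 1.2058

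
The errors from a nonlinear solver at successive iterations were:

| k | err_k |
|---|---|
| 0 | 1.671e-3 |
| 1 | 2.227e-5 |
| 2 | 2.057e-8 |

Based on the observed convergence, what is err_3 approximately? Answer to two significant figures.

First estimate the order: p ≈ ln(err_2/err_1) / ln(err_1/err_0) = ln(2.057e-8/2.227e-5)/ln(2.227e-5/1.671e-3) = ln(0.000923664)/ln(0.0133273) ≈ 1.6182.
Then err_3 ≈ err_2·(err_2/err_1)^p = 2.057e-8·(0.000923664)^1.6182 = 2.057e-8·1.22912e-05 ≈ 2.528e-13.

2.5e-13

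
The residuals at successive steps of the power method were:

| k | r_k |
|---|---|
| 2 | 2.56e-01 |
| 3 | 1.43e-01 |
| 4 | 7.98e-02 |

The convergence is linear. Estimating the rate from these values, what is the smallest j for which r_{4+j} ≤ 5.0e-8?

Rate ρ ≈ r_4/r_3 = 7.98e-02/1.43e-01 = 0.5580.
After j more steps, r_{4+j} ≈ 7.98e-02·ρ^j; need ρ^j ≤ 5.0e-8/7.98e-02 = 6.26566e-07.
j ≥ ln(6.26566e-07)/ln(0.5580) = -14.2830/-0.58340 = 24.482.
So 25 more iterations are needed.

25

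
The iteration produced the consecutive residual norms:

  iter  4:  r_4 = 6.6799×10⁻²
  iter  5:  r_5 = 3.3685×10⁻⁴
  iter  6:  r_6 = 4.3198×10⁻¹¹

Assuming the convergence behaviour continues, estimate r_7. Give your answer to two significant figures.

First estimate the order: p ≈ ln(r_6/r_5) / ln(r_5/r_4) = ln(4.3198×10⁻¹¹/3.3685×10⁻⁴)/ln(3.3685×10⁻⁴/6.6799×10⁻²) = ln(1.28241e-07)/ln(0.00504274) ≈ 3.0000.
Then r_7 ≈ r_6·(r_6/r_5)^p = 4.3198×10⁻¹¹·(1.28241e-07)^3.0000 = 4.3198×10⁻¹¹·2.10902e-21 ≈ 9.111e-32.

9.1e-32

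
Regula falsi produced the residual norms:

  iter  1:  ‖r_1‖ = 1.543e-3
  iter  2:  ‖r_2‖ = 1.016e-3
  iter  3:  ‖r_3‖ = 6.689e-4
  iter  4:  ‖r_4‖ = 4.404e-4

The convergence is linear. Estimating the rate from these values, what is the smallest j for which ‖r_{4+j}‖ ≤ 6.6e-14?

Rate ρ ≈ ‖r_4‖/‖r_3‖ = 4.404e-4/6.689e-4 = 0.6584.
After j more steps, ‖r_{4+j}‖ ≈ 4.404e-4·ρ^j; need ρ^j ≤ 6.6e-14/4.404e-4 = 1.49864e-10.
j ≥ ln(1.49864e-10)/ln(0.6584) = -22.6213/-0.41794 = 54.126.
So 55 more iterations are needed.

55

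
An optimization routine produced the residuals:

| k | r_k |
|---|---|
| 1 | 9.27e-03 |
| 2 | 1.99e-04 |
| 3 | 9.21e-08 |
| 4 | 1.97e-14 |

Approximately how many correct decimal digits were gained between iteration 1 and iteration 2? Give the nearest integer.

2

Digits gained ≈ log₁₀(r_1/r_2) = log₁₀(9.27e-03/1.99e-04) = log₁₀(46.5829) ≈ 1.668.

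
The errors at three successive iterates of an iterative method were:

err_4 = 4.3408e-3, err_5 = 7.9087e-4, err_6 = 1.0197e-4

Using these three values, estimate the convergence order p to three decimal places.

p ≈ ln(err_6/err_5) / ln(err_5/err_4)
  = ln(1.0197e-4/7.9087e-4) / ln(7.9087e-4/4.3408e-3)
  = ln(0.128934) / ln(0.182195)
  = -2.048455 / -1.702678 ≈ 1.203078

1.203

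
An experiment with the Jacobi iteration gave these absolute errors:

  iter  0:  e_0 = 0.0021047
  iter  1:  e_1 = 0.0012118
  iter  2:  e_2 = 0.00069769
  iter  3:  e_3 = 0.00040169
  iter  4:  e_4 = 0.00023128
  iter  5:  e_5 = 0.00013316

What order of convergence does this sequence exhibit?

Consecutive ratios: e_5/e_4 = 0.00013316/0.00023128 = 0.575752, e_4/e_3 = 0.00023128/0.00040169 = 0.575767.
p ≈ ln(0.575752)/ln(0.575767) = -0.5521/-0.5521 ≈ 1.00.
So the convergence is linear (order 1).

1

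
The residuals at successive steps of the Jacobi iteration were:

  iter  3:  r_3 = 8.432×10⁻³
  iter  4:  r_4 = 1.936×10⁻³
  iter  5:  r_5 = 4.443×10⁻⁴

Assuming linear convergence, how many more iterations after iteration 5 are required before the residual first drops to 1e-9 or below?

Rate ρ ≈ r_5/r_4 = 4.443×10⁻⁴/1.936×10⁻³ = 0.2295.
After j more steps, r_{5+j} ≈ 4.443×10⁻⁴·ρ^j; need ρ^j ≤ 1e-9/4.443×10⁻⁴ = 2.25073e-06.
j ≥ ln(2.25073e-06)/ln(0.2295) = -13.0043/-1.47185 = 8.835.
So 9 more iterations are needed.

9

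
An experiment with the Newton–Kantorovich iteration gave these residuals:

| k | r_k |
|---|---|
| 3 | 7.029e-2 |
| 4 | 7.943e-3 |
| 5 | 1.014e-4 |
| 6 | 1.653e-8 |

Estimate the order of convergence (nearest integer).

Consecutive ratios: r_6/r_5 = 1.653e-8/1.014e-4 = 0.000163018, r_5/r_4 = 1.014e-4/7.943e-3 = 0.012766.
p ≈ ln(0.000163018)/ln(0.012766) = -8.7217/-4.3610 ≈ 2.00.
So the convergence is quadratic (order 2).

2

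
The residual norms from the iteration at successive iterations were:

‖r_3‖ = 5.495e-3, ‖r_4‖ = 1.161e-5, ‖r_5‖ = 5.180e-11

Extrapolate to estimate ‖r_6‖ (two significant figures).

1.0e-21

First estimate the order: p ≈ ln(‖r_5‖/‖r_4‖) / ln(‖r_4‖/‖r_3‖) = ln(5.180e-11/1.161e-5)/ln(1.161e-5/5.495e-3) = ln(4.46167e-06)/ln(0.00211283) ≈ 2.0001.
Then ‖r_6‖ ≈ ‖r_5‖·(‖r_5‖/‖r_4‖)^p = 5.180e-11·(4.46167e-06)^2.0001 = 5.180e-11·1.9882e-11 ≈ 1.03e-21.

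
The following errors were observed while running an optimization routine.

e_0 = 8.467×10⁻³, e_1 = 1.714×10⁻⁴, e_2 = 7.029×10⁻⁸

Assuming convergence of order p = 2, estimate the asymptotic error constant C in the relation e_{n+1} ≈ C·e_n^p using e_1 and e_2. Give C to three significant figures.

2.39

C ≈ e_2 / e_1^2
  = 7.029×10⁻⁸ / (1.714×10⁻⁴)^2
  = 7.029×10⁻⁸ / 2.9378e-08 ≈ 2.3926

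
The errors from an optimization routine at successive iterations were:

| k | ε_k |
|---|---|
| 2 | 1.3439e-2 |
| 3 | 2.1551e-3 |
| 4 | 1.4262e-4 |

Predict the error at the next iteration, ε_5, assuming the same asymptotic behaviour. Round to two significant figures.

2.5e-6

First estimate the order: p ≈ ln(ε_4/ε_3) / ln(ε_3/ε_2) = ln(1.4262e-4/2.1551e-3)/ln(2.1551e-3/1.3439e-2) = ln(0.0661779)/ln(0.160362) ≈ 1.4836.
Then ε_5 ≈ ε_4·(ε_4/ε_3)^p = 1.4262e-4·(0.0661779)^1.4836 = 1.4262e-4·0.0177996 ≈ 2.539e-06.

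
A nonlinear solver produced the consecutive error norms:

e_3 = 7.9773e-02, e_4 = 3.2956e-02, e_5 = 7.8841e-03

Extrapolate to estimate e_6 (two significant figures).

First estimate the order: p ≈ ln(e_5/e_4) / ln(e_4/e_3) = ln(7.8841e-03/3.2956e-02)/ln(3.2956e-02/7.9773e-02) = ln(0.239231)/ln(0.413122) ≈ 1.6180.
Then e_6 ≈ e_5·(e_5/e_4)^p = 7.8841e-03·(0.239231)^1.6180 = 7.8841e-03·0.0988386 ≈ 0.0007793.

7.8e-4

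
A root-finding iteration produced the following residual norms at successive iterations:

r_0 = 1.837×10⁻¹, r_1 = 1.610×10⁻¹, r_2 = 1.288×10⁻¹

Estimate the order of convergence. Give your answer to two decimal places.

1.69

p ≈ ln(r_2/r_1) / ln(r_1/r_0)
  = ln(1.288×10⁻¹/1.610×10⁻¹) / ln(1.610×10⁻¹/1.837×10⁻¹)
  = ln(0.8) / ln(0.876429)
  = -0.22314 / -0.13190 ≈ 1.69174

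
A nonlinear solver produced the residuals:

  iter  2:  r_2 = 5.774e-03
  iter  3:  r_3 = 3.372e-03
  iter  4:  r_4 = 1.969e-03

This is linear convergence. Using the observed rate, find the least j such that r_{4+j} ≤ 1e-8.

Rate ρ ≈ r_4/r_3 = 1.969e-03/3.372e-03 = 0.5839.
After j more steps, r_{4+j} ≈ 1.969e-03·ρ^j; need ρ^j ≤ 1e-8/1.969e-03 = 5.07872e-06.
j ≥ ln(5.07872e-06)/ln(0.5839) = -12.1905/-0.53803 = 22.658.
So 23 more iterations are needed.

23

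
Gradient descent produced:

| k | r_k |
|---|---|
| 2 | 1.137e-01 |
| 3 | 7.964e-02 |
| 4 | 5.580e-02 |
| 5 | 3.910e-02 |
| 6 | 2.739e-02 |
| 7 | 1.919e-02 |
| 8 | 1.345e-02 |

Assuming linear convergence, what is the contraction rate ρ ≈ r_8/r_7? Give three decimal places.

ρ ≈ r_8/r_7 = 1.345e-02/1.919e-02 = 0.70089

0.701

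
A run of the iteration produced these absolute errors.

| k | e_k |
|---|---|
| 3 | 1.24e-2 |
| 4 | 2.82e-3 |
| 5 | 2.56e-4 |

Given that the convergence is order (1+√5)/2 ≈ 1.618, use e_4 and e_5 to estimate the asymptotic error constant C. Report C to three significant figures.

C ≈ e_5 / e_4^1.618
  = 2.56e-4 / (2.82e-3)^1.618
  = 2.56e-4 / 7.49037e-05 ≈ 3.4177

3.42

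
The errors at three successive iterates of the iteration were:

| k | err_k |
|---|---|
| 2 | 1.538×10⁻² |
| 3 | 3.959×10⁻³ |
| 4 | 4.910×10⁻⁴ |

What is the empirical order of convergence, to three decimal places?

1.538

p ≈ ln(err_4/err_3) / ln(err_3/err_2)
  = ln(4.910×10⁻⁴/3.959×10⁻³) / ln(3.959×10⁻³/1.538×10⁻²)
  = ln(0.124021) / ln(0.257412)
  = -2.087304 / -1.357077 ≈ 1.538088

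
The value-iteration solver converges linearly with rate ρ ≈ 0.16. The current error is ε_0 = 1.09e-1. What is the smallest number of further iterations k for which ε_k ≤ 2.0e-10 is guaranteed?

11

After k steps, ε_k ≈ 1.09e-1·0.16^k.
Need 0.16^k ≤ 2.0e-10/1.09e-1 = 1.83486e-09.
k ≥ ln(1.83486e-09)/ln(0.16) = -20.1163/-1.83258 = 10.977.
Smallest integer k = 11.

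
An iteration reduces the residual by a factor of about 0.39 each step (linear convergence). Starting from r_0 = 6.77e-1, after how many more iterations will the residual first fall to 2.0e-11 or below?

After k steps, r_k ≈ 6.77e-1·0.39^k.
Need 0.39^k ≤ 2.0e-11/6.77e-1 = 2.95421e-11.
k ≥ ln(2.95421e-11)/ln(0.39) = -24.2452/-0.94161 = 25.749.
Smallest integer k = 26.

26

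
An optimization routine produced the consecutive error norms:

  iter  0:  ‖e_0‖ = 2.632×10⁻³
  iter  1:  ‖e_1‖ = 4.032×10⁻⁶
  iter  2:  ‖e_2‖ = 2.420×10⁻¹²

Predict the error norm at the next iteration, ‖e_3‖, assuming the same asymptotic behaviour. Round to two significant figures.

4.3e-26

First estimate the order: p ≈ ln(‖e_2‖/‖e_1‖) / ln(‖e_1‖/‖e_0‖) = ln(2.420×10⁻¹²/4.032×10⁻⁶)/ln(4.032×10⁻⁶/2.632×10⁻³) = ln(6.00198e-07)/ln(0.00153191) ≈ 2.2104.
Then ‖e_3‖ ≈ ‖e_2‖·(‖e_2‖/‖e_1‖)^p = 2.420×10⁻¹²·(6.00198e-07)^2.2104 = 2.420×10⁻¹²·1.76824e-14 ≈ 4.279e-26.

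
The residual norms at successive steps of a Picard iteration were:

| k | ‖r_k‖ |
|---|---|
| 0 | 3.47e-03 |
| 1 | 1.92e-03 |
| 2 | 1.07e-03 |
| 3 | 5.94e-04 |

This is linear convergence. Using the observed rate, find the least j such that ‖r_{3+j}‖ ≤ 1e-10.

Rate ρ ≈ ‖r_3‖/‖r_2‖ = 5.94e-04/1.07e-03 = 0.5551.
After j more steps, ‖r_{3+j}‖ ≈ 5.94e-04·ρ^j; need ρ^j ≤ 1e-10/5.94e-04 = 1.6835e-07.
j ≥ ln(1.6835e-07)/ln(0.5551) = -15.5972/-0.58861 = 26.498.
So 27 more iterations are needed.

27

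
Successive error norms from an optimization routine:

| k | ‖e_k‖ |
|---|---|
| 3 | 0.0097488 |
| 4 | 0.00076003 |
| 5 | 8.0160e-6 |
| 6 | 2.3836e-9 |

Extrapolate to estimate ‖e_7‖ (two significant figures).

First estimate the order: p ≈ ln(‖e_6‖/‖e_5‖) / ln(‖e_5‖/‖e_4‖) = ln(2.3836e-9/8.0160e-6)/ln(8.0160e-6/0.00076003) = ln(0.000297355)/ln(0.010547) ≈ 1.7840.
Then ‖e_7‖ ≈ ‖e_6‖·(‖e_6‖/‖e_5‖)^p = 2.3836e-9·(0.000297355)^1.7840 = 2.3836e-9·5.10885e-07 ≈ 1.218e-15.

1.2e-15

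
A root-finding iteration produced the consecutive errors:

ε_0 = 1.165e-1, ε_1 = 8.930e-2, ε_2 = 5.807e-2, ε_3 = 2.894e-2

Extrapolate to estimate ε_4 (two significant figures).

First estimate the order: p ≈ ln(ε_3/ε_2) / ln(ε_2/ε_1) = ln(2.894e-2/5.807e-2)/ln(5.807e-2/8.930e-2) = ln(0.498364)/ln(0.65028) ≈ 1.6183.
Then ε_4 ≈ ε_3·(ε_3/ε_2)^p = 2.894e-2·(0.498364)^1.6183 = 2.894e-2·0.323996 ≈ 0.009376.

9.4e-3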